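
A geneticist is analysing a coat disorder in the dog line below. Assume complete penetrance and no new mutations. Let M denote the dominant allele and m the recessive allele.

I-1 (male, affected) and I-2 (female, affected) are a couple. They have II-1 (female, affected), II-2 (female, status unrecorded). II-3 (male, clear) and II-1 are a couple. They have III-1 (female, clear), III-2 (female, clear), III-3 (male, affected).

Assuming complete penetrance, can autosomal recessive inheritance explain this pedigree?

Yes

A consistent assignment under autosomal recessive exists: I-1 mm, I-2 mm, II-1 mm, II-2 mm, II-3 Mm, III-1 Mm, III-2 Mm, III-3 mm.
In this assignment every recorded phenotype matches its genotype and every non-founder's genotype is obtainable from its parents' genotypes, so the pedigree is consistent.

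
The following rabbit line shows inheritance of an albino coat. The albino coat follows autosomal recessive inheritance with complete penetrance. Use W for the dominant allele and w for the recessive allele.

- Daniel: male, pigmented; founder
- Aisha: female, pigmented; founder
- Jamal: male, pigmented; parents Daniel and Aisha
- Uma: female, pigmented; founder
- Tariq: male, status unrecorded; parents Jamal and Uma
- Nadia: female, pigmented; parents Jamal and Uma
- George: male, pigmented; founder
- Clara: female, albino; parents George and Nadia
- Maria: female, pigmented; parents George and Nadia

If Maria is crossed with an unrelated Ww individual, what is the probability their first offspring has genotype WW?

George is pigmented so carries W and passed w to Clara (ww), so George is Ww.
Nadia is pigmented so carries W and passed w to Clara (ww), so Nadia is Ww.
Maria is a pigmented offspring of George (Ww) × Nadia (Ww), whose cross gives 1/4 WW : 1/2 Ww : 1/4 ww; conditioning on being pigmented, Maria is WW with probability 1/3, Ww with probability 2/3.
Summing over parental genotype combinations, P(offspring has genotype WW) = 1/3·1/2 + 2/3·1/4 = 1/3.

1/3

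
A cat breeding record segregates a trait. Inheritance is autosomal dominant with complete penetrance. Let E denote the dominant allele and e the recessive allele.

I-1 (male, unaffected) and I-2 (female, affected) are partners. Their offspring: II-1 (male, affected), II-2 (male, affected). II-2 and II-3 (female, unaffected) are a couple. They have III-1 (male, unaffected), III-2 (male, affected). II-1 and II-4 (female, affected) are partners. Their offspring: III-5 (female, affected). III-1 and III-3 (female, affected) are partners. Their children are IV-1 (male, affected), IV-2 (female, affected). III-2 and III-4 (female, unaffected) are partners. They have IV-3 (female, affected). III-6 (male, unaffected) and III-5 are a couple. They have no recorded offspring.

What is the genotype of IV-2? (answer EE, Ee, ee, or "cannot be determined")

From phenotype alone, IV-2 is EE or Ee.
IV-2 is affected so carries E and received e from III-1 (ee), so IV-2 is Ee.

Ee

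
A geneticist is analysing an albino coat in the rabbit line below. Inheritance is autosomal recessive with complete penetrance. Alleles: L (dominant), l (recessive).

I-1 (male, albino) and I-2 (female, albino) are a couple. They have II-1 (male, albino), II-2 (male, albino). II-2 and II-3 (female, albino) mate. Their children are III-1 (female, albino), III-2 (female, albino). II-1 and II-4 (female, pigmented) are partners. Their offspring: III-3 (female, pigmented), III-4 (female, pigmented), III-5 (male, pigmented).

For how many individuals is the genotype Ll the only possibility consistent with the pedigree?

3

Obligate heterozygotes: III-3 is pigmented so carries L and received l from II-1 (ll), so III-3 is Ll; III-4 is pigmented so carries L and received l from II-1 (ll), so III-4 is Ll; III-5 is pigmented so carries L and received l from II-1 (ll), so III-5 is Ll.
Every other individual is either homozygous by phenotype or has at least one consistent homozygous assignment, so the count is 3.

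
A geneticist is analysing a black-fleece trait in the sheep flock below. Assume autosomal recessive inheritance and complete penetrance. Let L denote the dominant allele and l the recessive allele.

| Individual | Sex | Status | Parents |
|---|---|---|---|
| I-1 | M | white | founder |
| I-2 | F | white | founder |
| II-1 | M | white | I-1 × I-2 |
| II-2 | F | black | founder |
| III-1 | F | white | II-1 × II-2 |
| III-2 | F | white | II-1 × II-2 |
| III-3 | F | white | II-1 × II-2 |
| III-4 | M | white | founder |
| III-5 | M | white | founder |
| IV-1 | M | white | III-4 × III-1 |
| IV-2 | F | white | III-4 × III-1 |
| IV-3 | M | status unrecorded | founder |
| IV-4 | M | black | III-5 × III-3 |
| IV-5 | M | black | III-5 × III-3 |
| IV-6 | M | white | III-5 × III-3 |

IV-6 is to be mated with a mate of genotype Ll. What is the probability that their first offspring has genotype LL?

1/3

III-5 is white so carries L and passed l to IV-4 (ll), so III-5 is Ll.
III-3 is white so carries L and received l from II-2 (ll), so III-3 is Ll.
IV-6 is a white offspring of III-5 (Ll) × III-3 (Ll), whose cross gives 1/4 LL : 1/2 Ll : 1/4 ll; conditioning on being white, IV-6 is LL with probability 1/3, Ll with probability 2/3.
Summing over parental genotype combinations, P(offspring has genotype LL) = 1/3·1/2 + 2/3·1/4 = 1/3.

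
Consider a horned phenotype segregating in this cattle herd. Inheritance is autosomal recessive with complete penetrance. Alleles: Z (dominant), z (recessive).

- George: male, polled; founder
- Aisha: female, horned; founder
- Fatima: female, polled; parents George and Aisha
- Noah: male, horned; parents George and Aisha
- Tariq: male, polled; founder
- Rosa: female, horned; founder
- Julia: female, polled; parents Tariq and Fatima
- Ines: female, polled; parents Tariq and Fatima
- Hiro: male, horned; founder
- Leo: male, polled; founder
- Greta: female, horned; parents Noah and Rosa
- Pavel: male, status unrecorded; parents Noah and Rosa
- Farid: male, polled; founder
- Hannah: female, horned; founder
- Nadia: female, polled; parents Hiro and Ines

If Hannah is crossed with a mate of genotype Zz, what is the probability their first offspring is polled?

1/2

Hannah is horned, so Hannah is zz.
The cross gives 1/2 Zz : 1/2 zz, so P(offspring is polled) = 1/2.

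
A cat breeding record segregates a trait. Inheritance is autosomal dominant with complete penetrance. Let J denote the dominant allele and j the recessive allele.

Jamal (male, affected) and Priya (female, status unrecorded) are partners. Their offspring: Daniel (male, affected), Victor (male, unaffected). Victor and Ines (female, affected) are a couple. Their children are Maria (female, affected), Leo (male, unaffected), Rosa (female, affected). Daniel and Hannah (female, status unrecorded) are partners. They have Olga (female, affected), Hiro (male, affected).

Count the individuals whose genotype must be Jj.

4

Obligate heterozygotes: Jamal is affected so carries J and passed j to Victor (jj), so Jamal is Jj; Ines is affected so carries J and passed j to Leo (jj), so Ines is Jj; Maria is affected so carries J and received j from Victor (jj), so Maria is Jj; Rosa is affected so carries J and received j from Victor (jj), so Rosa is Jj.
Every other individual is either homozygous by phenotype or has at least one consistent homozygous assignment, so the count is 4.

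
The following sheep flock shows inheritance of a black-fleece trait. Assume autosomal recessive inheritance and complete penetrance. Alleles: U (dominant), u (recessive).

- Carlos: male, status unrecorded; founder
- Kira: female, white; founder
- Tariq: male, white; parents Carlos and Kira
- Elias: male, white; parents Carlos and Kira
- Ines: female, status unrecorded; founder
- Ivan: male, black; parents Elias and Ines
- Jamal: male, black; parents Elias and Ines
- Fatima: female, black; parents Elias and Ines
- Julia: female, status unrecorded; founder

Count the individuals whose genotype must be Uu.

Obligate heterozygotes: Elias is white so carries U and passed u to Ivan (uu), so Elias is Uu.
Every other individual is either homozygous by phenotype or has at least one consistent homozygous assignment, so the count is 1.

1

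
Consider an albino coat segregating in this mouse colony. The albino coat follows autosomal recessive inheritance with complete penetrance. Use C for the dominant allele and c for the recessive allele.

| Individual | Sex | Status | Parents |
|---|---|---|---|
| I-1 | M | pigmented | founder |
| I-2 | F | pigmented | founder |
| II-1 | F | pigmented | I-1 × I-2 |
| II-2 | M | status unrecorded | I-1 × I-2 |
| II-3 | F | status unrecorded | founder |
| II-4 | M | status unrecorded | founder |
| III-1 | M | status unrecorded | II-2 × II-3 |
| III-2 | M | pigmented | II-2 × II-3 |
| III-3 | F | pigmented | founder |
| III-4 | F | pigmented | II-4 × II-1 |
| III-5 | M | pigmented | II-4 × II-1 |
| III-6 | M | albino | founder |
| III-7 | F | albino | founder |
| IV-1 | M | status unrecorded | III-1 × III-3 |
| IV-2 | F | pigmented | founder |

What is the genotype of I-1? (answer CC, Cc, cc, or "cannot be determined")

cannot be determined

I-1's phenotype allows CC or Cc, and no parent or child forces a single allele at both positions; consistent genotype assignments exist with I-1 as CC or Cc.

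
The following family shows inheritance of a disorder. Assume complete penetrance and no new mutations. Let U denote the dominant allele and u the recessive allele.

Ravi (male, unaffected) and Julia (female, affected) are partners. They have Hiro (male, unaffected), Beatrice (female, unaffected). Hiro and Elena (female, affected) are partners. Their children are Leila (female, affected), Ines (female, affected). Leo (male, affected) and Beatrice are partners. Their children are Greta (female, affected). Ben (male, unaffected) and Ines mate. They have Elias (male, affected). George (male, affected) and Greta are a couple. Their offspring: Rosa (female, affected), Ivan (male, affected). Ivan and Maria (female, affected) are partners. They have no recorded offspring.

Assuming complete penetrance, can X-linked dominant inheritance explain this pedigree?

Yes

A consistent assignment under X-linked dominant exists: Ravi X^u Y, Julia X^U X^u, Hiro X^u Y, Beatrice X^u X^u, Elena X^U X^U, Leo X^U Y, Leila X^U X^u, Ines X^U X^u, Ben X^u Y, Greta X^U X^u, George X^U Y, Elias X^U Y, Rosa X^U X^U, Ivan X^U Y, Maria X^U X^U.
In this assignment every recorded phenotype matches its genotype and every non-founder's genotype is obtainable from its parents' genotypes, so the pedigree is consistent.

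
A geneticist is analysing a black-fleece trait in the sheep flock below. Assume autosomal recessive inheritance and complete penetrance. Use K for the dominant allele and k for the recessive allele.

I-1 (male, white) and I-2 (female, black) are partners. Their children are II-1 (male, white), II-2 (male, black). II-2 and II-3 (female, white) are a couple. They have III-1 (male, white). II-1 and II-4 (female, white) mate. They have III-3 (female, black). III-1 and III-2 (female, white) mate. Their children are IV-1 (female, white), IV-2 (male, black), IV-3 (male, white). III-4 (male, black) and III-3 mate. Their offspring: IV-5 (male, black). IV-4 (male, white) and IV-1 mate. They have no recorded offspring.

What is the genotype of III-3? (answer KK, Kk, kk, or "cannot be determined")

III-3 is black, so III-3 is kk.

kk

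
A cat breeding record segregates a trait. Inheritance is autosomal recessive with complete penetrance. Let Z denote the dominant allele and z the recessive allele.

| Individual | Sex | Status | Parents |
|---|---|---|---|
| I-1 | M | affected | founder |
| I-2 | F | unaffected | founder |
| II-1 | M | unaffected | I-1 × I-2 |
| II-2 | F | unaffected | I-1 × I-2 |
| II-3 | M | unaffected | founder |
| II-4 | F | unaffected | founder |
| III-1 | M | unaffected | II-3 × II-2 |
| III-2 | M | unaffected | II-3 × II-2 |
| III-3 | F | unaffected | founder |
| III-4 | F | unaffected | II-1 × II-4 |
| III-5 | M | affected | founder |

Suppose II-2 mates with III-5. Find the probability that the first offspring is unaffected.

II-2 is unaffected so carries Z and received z from I-1 (zz), so II-2 is Zz.
III-5 is affected, so III-5 is zz.
The cross gives 1/2 Zz : 1/2 zz, so P(offspring is unaffected) = 1/2.

1/2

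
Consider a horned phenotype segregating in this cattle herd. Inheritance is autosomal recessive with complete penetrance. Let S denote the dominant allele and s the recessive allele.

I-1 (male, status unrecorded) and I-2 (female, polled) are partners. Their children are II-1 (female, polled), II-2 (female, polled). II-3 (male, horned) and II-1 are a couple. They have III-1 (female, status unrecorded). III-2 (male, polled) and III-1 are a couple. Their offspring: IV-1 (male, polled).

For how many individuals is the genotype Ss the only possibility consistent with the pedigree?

0

No individual's genotype is forced to Ss by the pedigree, so the count is 0.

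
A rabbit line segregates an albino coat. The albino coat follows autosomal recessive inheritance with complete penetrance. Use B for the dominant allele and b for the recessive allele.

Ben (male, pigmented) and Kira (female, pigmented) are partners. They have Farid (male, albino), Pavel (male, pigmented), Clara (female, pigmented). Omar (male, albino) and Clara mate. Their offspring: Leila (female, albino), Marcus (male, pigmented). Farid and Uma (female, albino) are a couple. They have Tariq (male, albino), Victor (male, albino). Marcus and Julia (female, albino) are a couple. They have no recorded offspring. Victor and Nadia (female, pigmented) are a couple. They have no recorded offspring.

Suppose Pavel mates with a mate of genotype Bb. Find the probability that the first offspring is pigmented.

Ben is pigmented so carries B and passed b to Farid (bb), so Ben is Bb.
Kira is pigmented so carries B and passed b to Farid (bb), so Kira is Bb.
Pavel is a pigmented offspring of Ben (Bb) × Kira (Bb), whose cross gives 1/4 BB : 1/2 Bb : 1/4 bb; conditioning on being pigmented, Pavel is BB with probability 1/3, Bb with probability 2/3.
Summing over parental genotype combinations, P(offspring is pigmented) = 1/3·1 + 2/3·3/4 = 5/6.

5/6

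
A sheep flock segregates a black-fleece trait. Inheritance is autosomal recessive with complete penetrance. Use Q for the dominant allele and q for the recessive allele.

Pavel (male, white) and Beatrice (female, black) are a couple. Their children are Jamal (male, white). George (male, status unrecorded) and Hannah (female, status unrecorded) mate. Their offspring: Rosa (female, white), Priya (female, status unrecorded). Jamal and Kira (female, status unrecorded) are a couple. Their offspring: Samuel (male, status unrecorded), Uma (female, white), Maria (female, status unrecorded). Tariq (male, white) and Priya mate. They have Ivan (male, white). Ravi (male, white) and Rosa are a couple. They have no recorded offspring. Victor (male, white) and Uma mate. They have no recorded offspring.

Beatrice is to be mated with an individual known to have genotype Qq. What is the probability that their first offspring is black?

Beatrice is black, so Beatrice is qq.
The cross gives 1/2 Qq : 1/2 qq, so P(offspring is black) = 1/2.

1/2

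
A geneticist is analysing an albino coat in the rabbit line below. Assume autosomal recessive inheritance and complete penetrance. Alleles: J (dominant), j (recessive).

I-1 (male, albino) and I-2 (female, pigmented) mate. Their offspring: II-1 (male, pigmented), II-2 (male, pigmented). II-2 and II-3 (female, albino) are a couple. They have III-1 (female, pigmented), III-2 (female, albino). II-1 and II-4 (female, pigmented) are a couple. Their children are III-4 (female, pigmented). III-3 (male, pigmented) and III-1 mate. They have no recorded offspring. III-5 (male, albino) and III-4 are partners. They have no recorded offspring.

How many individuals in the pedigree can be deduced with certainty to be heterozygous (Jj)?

Obligate heterozygotes: II-1 is pigmented so carries J and received j from I-1 (jj), so II-1 is Jj; II-2 is pigmented so carries J and received j from I-1 (jj), so II-2 is Jj; III-1 is pigmented so carries J and received j from II-3 (jj), so III-1 is Jj.
Every other individual is either homozygous by phenotype or has at least one consistent homozygous assignment, so the count is 3.

3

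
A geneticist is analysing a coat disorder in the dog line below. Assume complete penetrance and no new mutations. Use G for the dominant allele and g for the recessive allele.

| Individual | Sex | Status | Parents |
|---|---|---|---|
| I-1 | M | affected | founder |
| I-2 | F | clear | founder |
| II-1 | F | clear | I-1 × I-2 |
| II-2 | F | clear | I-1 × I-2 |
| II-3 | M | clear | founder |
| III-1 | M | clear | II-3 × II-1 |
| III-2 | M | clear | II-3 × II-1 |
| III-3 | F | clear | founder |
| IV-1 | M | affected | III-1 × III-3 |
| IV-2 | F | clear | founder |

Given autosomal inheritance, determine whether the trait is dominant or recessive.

III-1 and III-3 are both clear yet have an affected child IV-1. Under dominance, an affected child requires at least one affected parent, so the trait cannot be dominant.

recessive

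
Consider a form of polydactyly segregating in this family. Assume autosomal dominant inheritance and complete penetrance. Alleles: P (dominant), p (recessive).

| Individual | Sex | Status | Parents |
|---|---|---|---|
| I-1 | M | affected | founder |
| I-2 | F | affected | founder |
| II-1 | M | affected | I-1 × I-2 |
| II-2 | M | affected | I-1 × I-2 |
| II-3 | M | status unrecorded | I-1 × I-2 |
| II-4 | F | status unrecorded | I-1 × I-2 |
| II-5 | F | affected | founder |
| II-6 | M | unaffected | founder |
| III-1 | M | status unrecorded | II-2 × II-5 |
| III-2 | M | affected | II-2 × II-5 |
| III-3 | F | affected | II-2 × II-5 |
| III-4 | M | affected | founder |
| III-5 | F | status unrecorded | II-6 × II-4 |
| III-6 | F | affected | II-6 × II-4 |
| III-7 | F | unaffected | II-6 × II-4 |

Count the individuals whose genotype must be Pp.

Obligate heterozygotes: II-4 passed P to III-6 (Pp, whose p came from II-6) and passed p to III-7 (pp), so II-4 is Pp; III-6 is affected so carries P and received p from II-6 (pp), so III-6 is Pp.
Every other individual is either homozygous by phenotype or has at least one consistent homozygous assignment, so the count is 2.

2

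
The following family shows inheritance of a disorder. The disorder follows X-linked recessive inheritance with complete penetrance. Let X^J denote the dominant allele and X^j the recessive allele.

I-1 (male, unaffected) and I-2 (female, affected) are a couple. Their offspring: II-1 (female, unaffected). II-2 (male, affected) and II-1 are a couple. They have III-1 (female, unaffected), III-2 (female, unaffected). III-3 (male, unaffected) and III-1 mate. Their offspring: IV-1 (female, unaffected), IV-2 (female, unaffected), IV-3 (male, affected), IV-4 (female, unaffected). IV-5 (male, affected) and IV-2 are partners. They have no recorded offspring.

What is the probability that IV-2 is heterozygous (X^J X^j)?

III-3 is unaffected, so III-3 is X^J Y.
III-1 is unaffected so carries J and received j from II-2 (X^j Y), so III-1 is X^J X^j.
Their cross gives offspring ratios 1/2 X^J X^J : 1/2 X^J X^j. Conditioning on IV-2 being unaffected, P(X^J X^j) = 1/2 / 1 = 1/2.

1/2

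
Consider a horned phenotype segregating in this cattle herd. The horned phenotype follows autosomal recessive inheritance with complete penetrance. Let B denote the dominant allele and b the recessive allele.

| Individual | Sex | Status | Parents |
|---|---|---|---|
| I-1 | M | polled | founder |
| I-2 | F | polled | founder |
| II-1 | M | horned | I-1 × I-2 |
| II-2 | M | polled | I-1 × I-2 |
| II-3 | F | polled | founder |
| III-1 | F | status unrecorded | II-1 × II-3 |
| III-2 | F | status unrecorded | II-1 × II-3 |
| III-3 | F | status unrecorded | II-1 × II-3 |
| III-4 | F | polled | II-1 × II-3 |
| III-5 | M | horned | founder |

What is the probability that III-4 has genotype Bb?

1

III-4 is polled so carries B and received b from II-1 (bb), so III-4 is Bb, giving P(Bb) = 1.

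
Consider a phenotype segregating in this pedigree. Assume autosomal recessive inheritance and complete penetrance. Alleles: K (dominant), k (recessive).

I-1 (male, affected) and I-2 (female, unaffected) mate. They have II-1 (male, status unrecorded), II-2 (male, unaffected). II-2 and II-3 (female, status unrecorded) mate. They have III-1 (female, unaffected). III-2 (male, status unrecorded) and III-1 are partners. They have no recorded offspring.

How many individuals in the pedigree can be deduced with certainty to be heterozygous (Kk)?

1

Obligate heterozygotes: II-2 is unaffected so carries K and received k from I-1 (kk), so II-2 is Kk.
Every other individual is either homozygous by phenotype or has at least one consistent homozygous assignment, so the count is 1.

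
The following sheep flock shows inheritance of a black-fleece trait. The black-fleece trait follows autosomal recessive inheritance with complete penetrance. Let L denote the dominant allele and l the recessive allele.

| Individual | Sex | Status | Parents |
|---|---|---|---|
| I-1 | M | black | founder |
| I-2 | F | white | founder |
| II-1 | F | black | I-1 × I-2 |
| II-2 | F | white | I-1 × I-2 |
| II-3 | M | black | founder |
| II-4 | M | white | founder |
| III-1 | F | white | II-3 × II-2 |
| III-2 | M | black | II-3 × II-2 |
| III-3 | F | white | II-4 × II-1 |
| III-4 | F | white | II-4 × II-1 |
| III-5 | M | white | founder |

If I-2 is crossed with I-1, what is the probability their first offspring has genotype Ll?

I-2 is white so carries L and passed l to II-1 (ll), so I-2 is Ll.
I-1 is black, so I-1 is ll.
The cross gives 1/2 Ll : 1/2 ll, so P(offspring has genotype Ll) = 1/2.

1/2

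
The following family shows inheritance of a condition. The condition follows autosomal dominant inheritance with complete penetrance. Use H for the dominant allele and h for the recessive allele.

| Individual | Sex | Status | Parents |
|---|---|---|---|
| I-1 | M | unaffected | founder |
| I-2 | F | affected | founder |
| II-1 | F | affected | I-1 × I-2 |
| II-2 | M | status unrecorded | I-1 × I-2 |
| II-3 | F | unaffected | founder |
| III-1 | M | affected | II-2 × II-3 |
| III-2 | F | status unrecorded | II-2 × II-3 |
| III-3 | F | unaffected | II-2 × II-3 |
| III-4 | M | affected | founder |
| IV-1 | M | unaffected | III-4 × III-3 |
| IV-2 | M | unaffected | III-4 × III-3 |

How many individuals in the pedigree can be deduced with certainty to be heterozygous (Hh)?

4

Obligate heterozygotes: II-1 is affected so carries H and received h from I-1 (hh), so II-1 is Hh; II-2 passed H to III-1 (Hh, whose h came from II-3) and received h from I-1 (hh), so II-2 is Hh; III-1 is affected so carries H and received h from II-3 (hh), so III-1 is Hh; III-4 is affected so carries H and passed h to IV-1 (hh), so III-4 is Hh.
Every other individual is either homozygous by phenotype or has at least one consistent homozygous assignment, so the count is 4.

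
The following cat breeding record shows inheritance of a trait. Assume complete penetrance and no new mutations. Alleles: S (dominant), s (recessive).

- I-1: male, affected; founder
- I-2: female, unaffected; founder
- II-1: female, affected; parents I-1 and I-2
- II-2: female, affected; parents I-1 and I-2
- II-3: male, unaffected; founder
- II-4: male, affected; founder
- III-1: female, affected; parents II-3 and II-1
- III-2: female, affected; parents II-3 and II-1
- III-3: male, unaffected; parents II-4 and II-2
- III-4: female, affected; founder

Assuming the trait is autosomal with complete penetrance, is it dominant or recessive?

dominant

II-4 and II-2 are both affected yet have an unaffected child III-3. Under a recessive model two affected parents are homozygous and every child would be affected, so the trait cannot be recessive.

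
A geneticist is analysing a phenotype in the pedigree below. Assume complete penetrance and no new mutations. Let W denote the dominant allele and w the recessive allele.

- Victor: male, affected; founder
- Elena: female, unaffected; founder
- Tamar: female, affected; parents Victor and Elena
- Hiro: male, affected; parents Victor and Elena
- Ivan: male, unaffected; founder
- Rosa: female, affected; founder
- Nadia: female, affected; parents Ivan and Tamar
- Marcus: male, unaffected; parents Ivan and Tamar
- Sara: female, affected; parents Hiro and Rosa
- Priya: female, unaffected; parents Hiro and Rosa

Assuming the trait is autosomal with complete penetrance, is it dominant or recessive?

Hiro and Rosa are both affected yet have an unaffected child Priya. Under a recessive model two affected parents are homozygous and every child would be affected, so the trait cannot be recessive.

dominant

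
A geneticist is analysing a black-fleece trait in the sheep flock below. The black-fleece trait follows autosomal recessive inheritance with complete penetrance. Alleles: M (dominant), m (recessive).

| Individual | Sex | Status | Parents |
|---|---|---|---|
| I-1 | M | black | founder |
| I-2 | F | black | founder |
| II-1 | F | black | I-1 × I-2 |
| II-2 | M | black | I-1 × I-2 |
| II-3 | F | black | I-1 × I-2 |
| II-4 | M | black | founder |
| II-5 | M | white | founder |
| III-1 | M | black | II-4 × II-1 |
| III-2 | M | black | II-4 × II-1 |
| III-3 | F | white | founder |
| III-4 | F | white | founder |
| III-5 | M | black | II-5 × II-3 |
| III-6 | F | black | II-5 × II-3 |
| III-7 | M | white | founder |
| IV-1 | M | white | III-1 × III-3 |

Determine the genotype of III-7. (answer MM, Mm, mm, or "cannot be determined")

III-7's phenotype allows MM or Mm, and no parent or child forces a single allele at both positions; consistent genotype assignments exist with III-7 as MM or Mm.

cannot be determined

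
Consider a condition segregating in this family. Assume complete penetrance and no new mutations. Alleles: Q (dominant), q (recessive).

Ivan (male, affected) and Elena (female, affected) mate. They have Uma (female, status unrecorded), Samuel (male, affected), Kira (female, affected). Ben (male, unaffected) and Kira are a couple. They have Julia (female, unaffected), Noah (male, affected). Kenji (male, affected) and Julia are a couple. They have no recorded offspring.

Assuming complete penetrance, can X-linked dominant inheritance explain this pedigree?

Yes

A consistent assignment under X-linked dominant exists: Ivan X^Q Y, Elena X^Q X^q, Uma X^Q X^Q, Samuel X^Q Y, Kira X^Q X^q, Ben X^q Y, Julia X^q X^q, Noah X^Q Y, Kenji X^Q Y.
In this assignment every recorded phenotype matches its genotype and every non-founder's genotype is obtainable from its parents' genotypes, so the pedigree is consistent.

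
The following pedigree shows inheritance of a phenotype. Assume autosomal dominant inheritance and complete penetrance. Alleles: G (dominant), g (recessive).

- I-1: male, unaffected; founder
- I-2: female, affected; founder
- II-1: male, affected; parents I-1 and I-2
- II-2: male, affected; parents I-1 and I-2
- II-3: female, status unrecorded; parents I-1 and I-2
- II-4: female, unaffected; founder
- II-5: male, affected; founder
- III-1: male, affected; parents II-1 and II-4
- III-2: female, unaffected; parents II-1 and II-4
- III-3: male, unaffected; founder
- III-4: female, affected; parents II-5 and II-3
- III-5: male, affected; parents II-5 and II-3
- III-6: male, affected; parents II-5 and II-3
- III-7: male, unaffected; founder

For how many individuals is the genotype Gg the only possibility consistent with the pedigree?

3

Obligate heterozygotes: II-1 is affected so carries G and received g from I-1 (gg), so II-1 is Gg; II-2 is affected so carries G and received g from I-1 (gg), so II-2 is Gg; III-1 is affected so carries G and received g from II-4 (gg), so III-1 is Gg.
Every other individual is either homozygous by phenotype or has at least one consistent homozygous assignment, so the count is 3.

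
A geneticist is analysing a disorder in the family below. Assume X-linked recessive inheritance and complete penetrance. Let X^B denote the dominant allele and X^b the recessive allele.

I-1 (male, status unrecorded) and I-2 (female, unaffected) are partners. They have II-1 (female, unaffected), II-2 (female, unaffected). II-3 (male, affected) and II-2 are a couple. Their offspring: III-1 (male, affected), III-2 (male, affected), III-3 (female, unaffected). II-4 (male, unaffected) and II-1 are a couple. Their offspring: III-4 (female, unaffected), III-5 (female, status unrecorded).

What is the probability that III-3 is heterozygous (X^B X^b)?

III-3 is unaffected so carries B and received b from II-3 (X^b Y), so III-3 is X^B X^b, giving P(X^B X^b) = 1.

1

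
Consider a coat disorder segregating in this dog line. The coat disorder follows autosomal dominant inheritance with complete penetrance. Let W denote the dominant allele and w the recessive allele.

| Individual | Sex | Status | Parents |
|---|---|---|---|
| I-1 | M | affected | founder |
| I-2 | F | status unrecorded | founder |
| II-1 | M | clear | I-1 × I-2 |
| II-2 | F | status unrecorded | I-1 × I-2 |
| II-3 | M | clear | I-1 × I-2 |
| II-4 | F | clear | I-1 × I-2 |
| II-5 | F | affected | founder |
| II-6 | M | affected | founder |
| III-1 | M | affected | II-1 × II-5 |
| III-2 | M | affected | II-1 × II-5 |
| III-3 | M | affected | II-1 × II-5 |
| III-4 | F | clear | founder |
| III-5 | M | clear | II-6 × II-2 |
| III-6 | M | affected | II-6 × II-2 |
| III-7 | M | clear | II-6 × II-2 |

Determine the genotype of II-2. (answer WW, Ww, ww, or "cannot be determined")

cannot be determined

II-2's phenotype is unrecorded, and no parent or child forces a single allele at both positions; consistent genotype assignments exist with II-2 as Ww or ww.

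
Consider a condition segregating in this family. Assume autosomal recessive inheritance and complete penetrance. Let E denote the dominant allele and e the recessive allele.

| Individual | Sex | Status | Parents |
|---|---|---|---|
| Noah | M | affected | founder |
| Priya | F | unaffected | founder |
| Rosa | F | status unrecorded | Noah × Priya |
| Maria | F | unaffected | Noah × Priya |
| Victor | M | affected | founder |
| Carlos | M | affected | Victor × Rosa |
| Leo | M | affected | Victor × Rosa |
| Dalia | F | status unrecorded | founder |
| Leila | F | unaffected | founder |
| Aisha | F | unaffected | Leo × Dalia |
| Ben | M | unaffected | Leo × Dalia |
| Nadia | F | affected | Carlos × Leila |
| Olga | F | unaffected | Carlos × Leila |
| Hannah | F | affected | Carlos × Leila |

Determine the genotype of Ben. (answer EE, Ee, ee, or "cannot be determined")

Ee

From phenotype alone, Ben is EE or Ee.
Ben is unaffected so carries E and received e from Leo (ee), so Ben is Ee.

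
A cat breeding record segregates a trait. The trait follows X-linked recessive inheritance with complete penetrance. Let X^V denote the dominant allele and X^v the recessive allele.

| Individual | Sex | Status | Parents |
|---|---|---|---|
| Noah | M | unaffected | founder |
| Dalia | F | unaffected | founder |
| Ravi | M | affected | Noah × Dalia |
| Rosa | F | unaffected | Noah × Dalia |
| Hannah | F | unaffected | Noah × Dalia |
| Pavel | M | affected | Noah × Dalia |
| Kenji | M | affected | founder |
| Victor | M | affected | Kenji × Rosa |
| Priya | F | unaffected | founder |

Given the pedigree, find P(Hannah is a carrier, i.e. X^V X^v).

Noah is unaffected, so Noah is X^V Y.
Dalia is unaffected so carries V and passed v to Ravi (X^v Y), so Dalia is X^V X^v.
Their cross gives offspring ratios 1/2 X^V X^V : 1/2 X^V X^v. Conditioning on Hannah being unaffected, P(X^V X^v) = 1/2 / 1 = 1/2.

1/2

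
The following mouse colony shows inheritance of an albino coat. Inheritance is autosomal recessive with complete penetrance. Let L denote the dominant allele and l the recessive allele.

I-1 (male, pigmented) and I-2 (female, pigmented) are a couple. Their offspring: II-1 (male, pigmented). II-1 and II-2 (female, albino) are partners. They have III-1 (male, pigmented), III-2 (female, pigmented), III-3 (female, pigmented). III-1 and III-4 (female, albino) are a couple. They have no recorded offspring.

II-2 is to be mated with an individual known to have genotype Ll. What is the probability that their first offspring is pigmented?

II-2 is albino, so II-2 is ll.
The cross gives 1/2 Ll : 1/2 ll, so P(offspring is pigmented) = 1/2.

1/2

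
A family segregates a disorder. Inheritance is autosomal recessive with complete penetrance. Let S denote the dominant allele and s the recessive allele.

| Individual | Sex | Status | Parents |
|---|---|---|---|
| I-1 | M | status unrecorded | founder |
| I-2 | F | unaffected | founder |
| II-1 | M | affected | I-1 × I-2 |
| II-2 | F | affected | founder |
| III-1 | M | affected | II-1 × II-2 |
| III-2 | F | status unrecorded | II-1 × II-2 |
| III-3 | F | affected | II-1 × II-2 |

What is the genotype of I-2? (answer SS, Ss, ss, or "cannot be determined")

From phenotype alone, I-2 is SS or Ss.
I-2 is unaffected so carries S and passed s to II-1 (ss), so I-2 is Ss.

Ss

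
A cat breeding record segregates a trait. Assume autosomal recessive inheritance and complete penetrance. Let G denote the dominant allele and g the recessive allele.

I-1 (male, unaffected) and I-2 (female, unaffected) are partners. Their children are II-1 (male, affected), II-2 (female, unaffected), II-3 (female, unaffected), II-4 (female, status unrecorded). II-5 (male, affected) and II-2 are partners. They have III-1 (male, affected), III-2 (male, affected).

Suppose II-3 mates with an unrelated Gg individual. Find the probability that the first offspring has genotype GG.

1/3

I-1 is unaffected so carries G and passed g to II-1 (gg), so I-1 is Gg.
I-2 is unaffected so carries G and passed g to II-1 (gg), so I-2 is Gg.
II-3 is an unaffected offspring of I-1 (Gg) × I-2 (Gg), whose cross gives 1/4 GG : 1/2 Gg : 1/4 gg; conditioning on being unaffected, II-3 is GG with probability 1/3, Gg with probability 2/3.
Summing over parental genotype combinations, P(offspring has genotype GG) = 1/3·1/2 + 2/3·1/4 = 1/3.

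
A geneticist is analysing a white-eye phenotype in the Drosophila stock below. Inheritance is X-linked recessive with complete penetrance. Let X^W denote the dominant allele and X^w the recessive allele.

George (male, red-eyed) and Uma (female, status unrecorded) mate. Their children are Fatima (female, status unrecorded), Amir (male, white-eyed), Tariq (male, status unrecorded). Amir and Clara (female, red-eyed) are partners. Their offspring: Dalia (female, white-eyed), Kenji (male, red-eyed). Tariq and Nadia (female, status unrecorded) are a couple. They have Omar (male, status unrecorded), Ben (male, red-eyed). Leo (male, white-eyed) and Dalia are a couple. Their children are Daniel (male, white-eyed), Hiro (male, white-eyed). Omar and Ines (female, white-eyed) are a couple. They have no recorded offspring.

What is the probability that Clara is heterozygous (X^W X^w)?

1

Clara is red-eyed so carries W and passed w to Dalia (X^w X^w), so Clara is X^W X^w, giving P(X^W X^w) = 1.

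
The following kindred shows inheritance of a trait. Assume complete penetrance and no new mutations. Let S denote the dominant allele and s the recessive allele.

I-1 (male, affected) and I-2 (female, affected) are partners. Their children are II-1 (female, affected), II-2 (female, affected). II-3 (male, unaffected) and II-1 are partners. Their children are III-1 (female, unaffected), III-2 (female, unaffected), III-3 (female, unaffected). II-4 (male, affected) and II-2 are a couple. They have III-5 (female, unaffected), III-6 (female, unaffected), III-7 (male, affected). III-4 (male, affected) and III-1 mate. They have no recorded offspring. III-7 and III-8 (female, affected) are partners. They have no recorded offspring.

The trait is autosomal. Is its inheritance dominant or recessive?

II-4 and II-2 are both affected yet have an unaffected child III-5. Under a recessive model two affected parents are homozygous and every child would be affected, so the trait cannot be recessive.

dominant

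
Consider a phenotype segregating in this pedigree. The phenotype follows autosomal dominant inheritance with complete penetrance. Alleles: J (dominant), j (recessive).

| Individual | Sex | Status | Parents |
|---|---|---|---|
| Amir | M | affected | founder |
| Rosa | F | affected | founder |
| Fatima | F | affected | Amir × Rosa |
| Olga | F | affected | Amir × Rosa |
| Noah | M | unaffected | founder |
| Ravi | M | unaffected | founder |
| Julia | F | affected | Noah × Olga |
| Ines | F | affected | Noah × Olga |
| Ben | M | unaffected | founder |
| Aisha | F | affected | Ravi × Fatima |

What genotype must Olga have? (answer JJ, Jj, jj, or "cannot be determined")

cannot be determined

Olga's phenotype allows JJ or Jj, and no parent or child forces a single allele at both positions; consistent genotype assignments exist with Olga as JJ or Jj.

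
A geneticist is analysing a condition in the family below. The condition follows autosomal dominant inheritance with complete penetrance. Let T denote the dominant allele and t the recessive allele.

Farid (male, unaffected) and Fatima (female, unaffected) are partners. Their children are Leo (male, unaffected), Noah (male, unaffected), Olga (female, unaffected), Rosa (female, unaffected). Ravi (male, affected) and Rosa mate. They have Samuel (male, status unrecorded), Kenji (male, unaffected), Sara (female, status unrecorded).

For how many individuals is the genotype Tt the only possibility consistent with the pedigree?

Obligate heterozygotes: Ravi is affected so carries T and passed t to Kenji (tt), so Ravi is Tt.
Every other individual is either homozygous by phenotype or has at least one consistent homozygous assignment, so the count is 1.

1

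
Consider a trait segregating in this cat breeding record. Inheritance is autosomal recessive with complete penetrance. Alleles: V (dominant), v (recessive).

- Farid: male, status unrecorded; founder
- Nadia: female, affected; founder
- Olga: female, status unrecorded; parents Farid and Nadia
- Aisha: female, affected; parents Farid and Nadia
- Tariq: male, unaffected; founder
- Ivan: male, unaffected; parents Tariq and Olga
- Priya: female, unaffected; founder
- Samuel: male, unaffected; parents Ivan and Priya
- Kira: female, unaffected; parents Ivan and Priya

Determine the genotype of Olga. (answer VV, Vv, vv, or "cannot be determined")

Olga's phenotype is unrecorded, and no parent or child forces a single allele at both positions; consistent genotype assignments exist with Olga as Vv or vv.

cannot be determined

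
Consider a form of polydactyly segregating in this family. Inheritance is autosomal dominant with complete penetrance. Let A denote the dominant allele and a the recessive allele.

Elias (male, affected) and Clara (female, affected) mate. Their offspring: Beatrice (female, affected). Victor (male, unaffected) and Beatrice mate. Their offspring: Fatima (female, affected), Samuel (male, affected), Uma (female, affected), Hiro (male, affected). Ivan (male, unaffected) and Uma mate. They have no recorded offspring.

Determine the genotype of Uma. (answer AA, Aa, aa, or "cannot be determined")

Aa

From phenotype alone, Uma is AA or Aa.
Uma is affected so carries A and received a from Victor (aa), so Uma is Aa.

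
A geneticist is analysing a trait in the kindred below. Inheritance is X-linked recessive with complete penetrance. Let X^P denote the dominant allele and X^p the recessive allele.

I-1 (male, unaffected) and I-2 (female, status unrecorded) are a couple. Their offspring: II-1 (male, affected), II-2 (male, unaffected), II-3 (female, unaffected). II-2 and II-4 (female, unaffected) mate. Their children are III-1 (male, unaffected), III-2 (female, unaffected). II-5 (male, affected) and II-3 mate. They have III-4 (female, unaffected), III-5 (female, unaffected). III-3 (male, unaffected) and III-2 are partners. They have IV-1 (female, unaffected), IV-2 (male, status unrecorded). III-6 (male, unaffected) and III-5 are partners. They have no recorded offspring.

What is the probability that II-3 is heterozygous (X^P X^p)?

1/5

I-1 is unaffected, so I-1 is X^P Y.
I-2 passed P to II-2 (X^P Y) and passed p to II-1 (X^p Y), so I-2 is X^P X^p.
Their cross gives offspring ratios 1/2 X^P X^P : 1/2 X^P X^p. Conditioning on II-3 being unaffected, P(X^P X^p) = 1/2 / 1 = 1/2 before taking II-3's own offspring into account.
II-5 is affected, so II-5 is X^p Y.
Now use II-3's offspring. Probability of each recorded status — unaffected daughter III-4: 1/2 if II-3 is X^P X^p, 1 if X^P X^P; unaffected daughter III-5: 1/2 if II-3 is X^P X^p, 1 if X^P X^P.
Bayes: P(X^P X^p) = 1/2·1/4 / (1/2·1/4 + 1/2·1) = 1/5.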